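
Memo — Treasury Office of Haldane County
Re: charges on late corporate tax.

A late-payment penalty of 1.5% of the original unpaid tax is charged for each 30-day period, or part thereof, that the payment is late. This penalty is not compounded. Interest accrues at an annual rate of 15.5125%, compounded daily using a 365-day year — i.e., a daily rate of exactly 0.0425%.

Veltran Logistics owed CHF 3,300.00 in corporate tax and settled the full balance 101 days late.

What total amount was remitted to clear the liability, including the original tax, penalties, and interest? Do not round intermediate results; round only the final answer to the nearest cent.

CHF 3,642.71

Penalty periods: ⌈101/30⌉ = 4; penalty = 4 × 1.5% × CHF 3,300.00 = CHF 198.00
Interest: CHF 3,300.00 × ((1 + 0.000425)^101 − 1) = CHF 3,300.00 × 0.04385008… = CHF 144.7053…
Total = CHF 3,300.00 + CHF 198.0000 + CHF 144.7053… = CHF 3,642.71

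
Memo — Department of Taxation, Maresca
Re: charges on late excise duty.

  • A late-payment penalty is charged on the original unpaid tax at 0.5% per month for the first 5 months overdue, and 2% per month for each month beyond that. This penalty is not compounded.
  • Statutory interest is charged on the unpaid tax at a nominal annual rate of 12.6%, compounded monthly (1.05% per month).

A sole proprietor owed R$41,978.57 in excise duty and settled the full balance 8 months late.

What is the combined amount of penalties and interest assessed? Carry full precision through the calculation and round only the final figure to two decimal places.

Penalty, months 1–5: 5 × 0.5% × R$41,978.57 = R$1,049.46…
Penalty, months 6–8: 3 × 2% × R$41,978.57 = R$2,518.71…
Interest: R$41,978.57 × ((1 + 0.0105)^8 − 1) = R$41,978.57 × 0.0871527… = R$3,658.5451…
Penalties + interest = R$3,568.1785… + R$3,658.5451… = R$7,226.72

R$7,226.72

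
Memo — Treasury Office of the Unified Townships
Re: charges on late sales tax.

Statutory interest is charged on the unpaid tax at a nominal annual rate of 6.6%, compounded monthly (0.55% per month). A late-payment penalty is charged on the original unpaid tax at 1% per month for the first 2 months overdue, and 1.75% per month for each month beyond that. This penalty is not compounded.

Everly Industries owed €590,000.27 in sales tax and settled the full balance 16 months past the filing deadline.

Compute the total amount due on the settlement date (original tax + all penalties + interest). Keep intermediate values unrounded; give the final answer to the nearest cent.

€800,468.03

Penalty, months 1–2: 2 × 1% × €590,000.27 = €11,800.01…
Penalty, months 3–16: 14 × 1.75% × €590,000.27 = €144,550.07…
Interest: €590,000.27 × ((1 + 0.0055)^16 − 1) = €590,000.27 × 0.0917249… = €54,117.6908…
Total = €590,000.27 + €156,350.0716… + €54,117.6908… = €800,468.03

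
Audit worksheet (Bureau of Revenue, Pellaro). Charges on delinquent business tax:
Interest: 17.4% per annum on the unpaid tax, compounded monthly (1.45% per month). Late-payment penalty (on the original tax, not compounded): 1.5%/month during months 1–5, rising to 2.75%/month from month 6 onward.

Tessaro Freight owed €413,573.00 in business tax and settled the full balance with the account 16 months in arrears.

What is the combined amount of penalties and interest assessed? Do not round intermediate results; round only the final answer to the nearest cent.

Penalty, months 1–5: 5 × 1.5% × €413,573.00 = €31,017.98…
Penalty, months 6–16: 11 × 2.75% × €413,573.00 = €125,105.83…
Interest: €413,573.00 × ((1 + 0.0145)^16 − 1) = €413,573.00 × 0.2590206… = €107,123.9096…
Penalties + interest = €156,123.8075 + €107,123.9096… = €263,247.72

€263,247.72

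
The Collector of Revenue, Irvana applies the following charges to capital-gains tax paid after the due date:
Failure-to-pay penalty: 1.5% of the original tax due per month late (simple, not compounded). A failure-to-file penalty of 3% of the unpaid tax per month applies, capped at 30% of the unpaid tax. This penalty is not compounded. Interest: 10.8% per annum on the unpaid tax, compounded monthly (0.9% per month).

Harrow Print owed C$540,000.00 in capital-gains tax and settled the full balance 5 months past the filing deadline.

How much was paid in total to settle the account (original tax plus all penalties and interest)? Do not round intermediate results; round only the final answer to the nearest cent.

C$686,241.35

Failure-to-file: 5 × 3% × C$540,000.00 = C$81,000.00 (under the 30% cap)
Failure-to-pay penalty: 5 × 1.5% × C$540,000.00 = C$40,500.00
Interest: C$540,000.00 × ((1 + 0.009)^5 − 1) = C$540,000.00 × 0.0458173… = C$24,741.3543…
Total = C$540,000.00 + C$121,500.0000 + C$24,741.3543… = C$686,241.35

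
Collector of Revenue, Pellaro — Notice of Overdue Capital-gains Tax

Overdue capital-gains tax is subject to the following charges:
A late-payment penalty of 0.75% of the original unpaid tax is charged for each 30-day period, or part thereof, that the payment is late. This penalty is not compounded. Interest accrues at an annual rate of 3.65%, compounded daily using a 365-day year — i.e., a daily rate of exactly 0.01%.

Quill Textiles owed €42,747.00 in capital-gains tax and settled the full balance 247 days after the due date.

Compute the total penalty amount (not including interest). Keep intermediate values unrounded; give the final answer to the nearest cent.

Penalty periods: ⌈247/30⌉ = 9; penalty = 9 × 0.75% × €42,747.00 = €2,885.42…

€2,885.42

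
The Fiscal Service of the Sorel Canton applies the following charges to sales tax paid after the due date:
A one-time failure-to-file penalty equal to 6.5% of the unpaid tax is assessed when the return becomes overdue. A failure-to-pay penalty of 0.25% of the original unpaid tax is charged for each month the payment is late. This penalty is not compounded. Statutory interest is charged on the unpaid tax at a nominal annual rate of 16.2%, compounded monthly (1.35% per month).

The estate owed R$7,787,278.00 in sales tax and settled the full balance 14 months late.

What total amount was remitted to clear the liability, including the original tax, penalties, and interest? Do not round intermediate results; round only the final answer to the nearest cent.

R$10,174,191.55

Failure-to-file penalty: 6.5% × R$7,787,278.00 = R$506,173.07
Failure-to-pay penalty = 0.25% × R$7,787,278.00 × 14 mo = R$272,554.73
Interest: R$7,787,278.00 × ((1 + 0.0135)^14 − 1) = R$7,787,278.00 × 0.2065145… = R$1,608,185.7520…
Total = R$7,787,278.00 + R$778,727.8000 + R$1,608,185.7520… = R$10,174,191.55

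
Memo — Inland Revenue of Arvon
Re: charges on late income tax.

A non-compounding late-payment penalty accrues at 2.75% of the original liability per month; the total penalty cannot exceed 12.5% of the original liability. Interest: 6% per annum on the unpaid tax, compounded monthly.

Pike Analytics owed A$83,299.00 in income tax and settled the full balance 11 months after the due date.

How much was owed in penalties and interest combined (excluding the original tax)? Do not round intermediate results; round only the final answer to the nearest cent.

A$15,110.09

Penalty (uncapped): 11 × 2.75% × A$83,299.00 = A$25,197.95…; cap = 12.5% × A$83,299.00 = A$10,412.38… → penalty = A$10,412.38…
Interest (6%/yr ÷ 12 = 0.5%/month): A$83,299.00 × ((1 + 0.005)^11 − 1) = A$4,697.7165…
Penalties + interest = A$10,412.3750 + A$4,697.7165… = A$15,110.09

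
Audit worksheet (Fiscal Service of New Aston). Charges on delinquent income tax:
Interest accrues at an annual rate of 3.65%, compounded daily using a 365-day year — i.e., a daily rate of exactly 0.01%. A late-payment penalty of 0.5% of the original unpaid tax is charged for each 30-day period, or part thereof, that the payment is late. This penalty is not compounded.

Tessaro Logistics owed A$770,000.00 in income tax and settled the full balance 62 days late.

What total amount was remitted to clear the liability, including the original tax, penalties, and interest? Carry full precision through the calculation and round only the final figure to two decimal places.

Penalty periods: ⌈62/30⌉ = 3; penalty = 3 × 0.5% × A$770,000.00 = A$11,550.00
Interest: A$770,000.00 × ((1 + 0.0001)^62 − 1) = A$770,000.00 × 0.00621895… = A$4,788.5899…
Total = A$770,000.00 + A$11,550.0000 + A$4,788.5899… = A$786,338.59

A$786,338.59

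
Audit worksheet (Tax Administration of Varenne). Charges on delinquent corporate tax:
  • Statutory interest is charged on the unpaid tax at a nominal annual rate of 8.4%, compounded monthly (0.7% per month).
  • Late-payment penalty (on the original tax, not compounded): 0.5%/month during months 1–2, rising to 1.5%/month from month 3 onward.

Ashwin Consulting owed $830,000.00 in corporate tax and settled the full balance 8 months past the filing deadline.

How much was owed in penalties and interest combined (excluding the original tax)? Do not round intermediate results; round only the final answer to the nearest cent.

Penalty, months 1–2: 2 × 0.5% × $830,000.00 = $8,300.00
Penalty, months 3–8: 6 × 1.5% × $830,000.00 = $74,700.00
Interest: $830,000.00 × ((1 + 0.007)^8 − 1) = $830,000.00 × 0.0573914… = $47,634.8429…
Penalties + interest = $83,000.0000 + $47,634.8429… = $130,634.84

$130,634.84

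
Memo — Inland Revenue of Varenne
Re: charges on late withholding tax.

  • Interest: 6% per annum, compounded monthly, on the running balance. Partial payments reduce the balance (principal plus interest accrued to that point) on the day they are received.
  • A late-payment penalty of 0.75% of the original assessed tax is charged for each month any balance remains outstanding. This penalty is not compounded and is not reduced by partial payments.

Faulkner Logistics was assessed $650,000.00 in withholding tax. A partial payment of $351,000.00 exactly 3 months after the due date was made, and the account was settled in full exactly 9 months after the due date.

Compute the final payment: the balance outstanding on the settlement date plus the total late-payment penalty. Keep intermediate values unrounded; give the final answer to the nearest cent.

Monthly rate = 6% ÷ 12 = 0.5%
Balance at month 3: $650,000.0000 × (1 + 0.005)^3 = $659,798.8313…
After $351,000.00 payment: $659,798.8313… − $351,000.00 = $308,798.8313…
Balance at month 9: $308,798.8313… × (1 + 0.005)^6 = $318,179.3706…
Penalty: 9 × 0.75% × $650,000.00 = $43,875.00
Final settlement = outstanding balance + penalty = $318,179.3706… + $43,875.00 = $362,054.37

$362,054.37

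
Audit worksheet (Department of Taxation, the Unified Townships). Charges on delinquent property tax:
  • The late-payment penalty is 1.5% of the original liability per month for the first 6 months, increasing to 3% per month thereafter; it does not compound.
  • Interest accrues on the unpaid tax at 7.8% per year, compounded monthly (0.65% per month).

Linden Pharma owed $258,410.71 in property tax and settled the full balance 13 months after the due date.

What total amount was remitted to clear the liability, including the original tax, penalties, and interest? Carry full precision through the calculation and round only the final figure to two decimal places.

$358,641.85

Penalty, months 1–6: 6 × 1.5% × $258,410.71 = $23,256.96…
Penalty, months 7–13: 7 × 3% × $258,410.71 = $54,266.25…
Interest: $258,410.71 × ((1 + 0.0065)^13 − 1) = $258,410.71 × 0.0878753… = $22,707.9275…
Total = $258,410.71 + $77,523.2130 + $22,707.9275… = $358,641.85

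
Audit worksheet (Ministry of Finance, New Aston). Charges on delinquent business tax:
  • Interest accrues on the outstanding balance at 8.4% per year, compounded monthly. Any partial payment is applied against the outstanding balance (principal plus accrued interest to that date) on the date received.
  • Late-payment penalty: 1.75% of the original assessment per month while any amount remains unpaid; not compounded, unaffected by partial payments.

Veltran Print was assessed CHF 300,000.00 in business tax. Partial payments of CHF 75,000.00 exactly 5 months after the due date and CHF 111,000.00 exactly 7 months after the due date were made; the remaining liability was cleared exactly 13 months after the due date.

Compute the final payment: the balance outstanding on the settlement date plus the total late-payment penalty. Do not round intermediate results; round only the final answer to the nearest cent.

Monthly rate = 8.4% ÷ 12 = 0.7%
Balance at month 5: CHF 300,000.0000 × (1 + 0.007)^5 = CHF 310,648.0326…
After CHF 75,000.00 payment: CHF 310,648.0326… − CHF 75,000.00 = CHF 235,648.0326…
Balance at month 7: CHF 235,648.0326… × (1 + 0.007)^2 = CHF 238,958.6518…
After CHF 111,000.00 payment: CHF 238,958.6518… − CHF 111,000.00 = CHF 127,958.6518…
Balance at month 13: CHF 127,958.6518… × (1 + 0.007)^6 = CHF 133,427.8472…
Penalty: 13 × 1.75% × CHF 300,000.00 = CHF 68,250.00
Final settlement = outstanding balance + penalty = CHF 133,427.8472… + CHF 68,250.00 = CHF 201,677.85

CHF 201,677.85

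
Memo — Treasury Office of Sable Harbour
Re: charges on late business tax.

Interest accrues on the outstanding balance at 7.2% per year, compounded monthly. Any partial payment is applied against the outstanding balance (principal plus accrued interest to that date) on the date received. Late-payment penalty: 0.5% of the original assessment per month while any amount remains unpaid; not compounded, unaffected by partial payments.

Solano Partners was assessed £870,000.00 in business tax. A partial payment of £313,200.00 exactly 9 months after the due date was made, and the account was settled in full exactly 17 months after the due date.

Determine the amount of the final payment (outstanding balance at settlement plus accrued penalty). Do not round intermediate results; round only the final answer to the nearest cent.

£708,526.91

Monthly rate = 7.2% ÷ 12 = 0.6%
Balance at month 9: £870,000.0000 × (1 + 0.006)^9 = £918,123.4482…
After £313,200.00 payment: £918,123.4482… − £313,200.00 = £604,923.4482…
Balance at month 17: £604,923.4482… × (1 + 0.006)^8 = £634,576.9088…
Penalty: 17 × 0.5% × £870,000.00 = £73,950.00
Final settlement = outstanding balance + penalty = £634,576.9088… + £73,950.00 = £708,526.91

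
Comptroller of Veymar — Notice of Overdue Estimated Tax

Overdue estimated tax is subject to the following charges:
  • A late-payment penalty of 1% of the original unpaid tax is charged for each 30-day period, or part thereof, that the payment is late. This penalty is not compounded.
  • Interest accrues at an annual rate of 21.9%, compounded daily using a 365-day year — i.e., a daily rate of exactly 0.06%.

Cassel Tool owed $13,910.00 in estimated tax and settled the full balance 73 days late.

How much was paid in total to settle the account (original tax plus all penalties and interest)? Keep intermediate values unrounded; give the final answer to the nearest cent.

$14,949.91

Penalty periods: ⌈73/30⌉ = 3; penalty = 3 × 1% × $13,910.00 = $417.30
Interest: $13,910.00 × ((1 + 0.0006)^73 − 1) = $13,910.00 × 0.04475966… = $622.6068…
Total = $13,910.00 + $417.3000 + $622.6068… = $14,949.91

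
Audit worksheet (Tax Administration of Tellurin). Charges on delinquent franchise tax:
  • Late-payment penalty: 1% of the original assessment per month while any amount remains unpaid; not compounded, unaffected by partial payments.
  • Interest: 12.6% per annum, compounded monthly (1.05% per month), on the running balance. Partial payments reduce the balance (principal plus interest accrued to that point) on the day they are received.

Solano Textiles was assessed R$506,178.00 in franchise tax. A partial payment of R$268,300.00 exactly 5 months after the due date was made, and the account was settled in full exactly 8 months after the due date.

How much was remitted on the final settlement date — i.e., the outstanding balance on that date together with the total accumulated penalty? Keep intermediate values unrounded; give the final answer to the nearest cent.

Balance at month 5: R$506,178.0000 × (1 + 0.0105)^5 = R$533,316.2967…
After R$268,300.00 payment: R$533,316.2967… − R$268,300.00 = R$265,016.2967…
Balance at month 8: R$265,016.2967… × (1 + 0.0105)^3 = R$273,452.2710…
Penalty: 8 × 1% × R$506,178.00 = R$40,494.24
Final settlement = outstanding balance + penalty = R$273,452.2710… + R$40,494.24 = R$313,946.51

R$313,946.51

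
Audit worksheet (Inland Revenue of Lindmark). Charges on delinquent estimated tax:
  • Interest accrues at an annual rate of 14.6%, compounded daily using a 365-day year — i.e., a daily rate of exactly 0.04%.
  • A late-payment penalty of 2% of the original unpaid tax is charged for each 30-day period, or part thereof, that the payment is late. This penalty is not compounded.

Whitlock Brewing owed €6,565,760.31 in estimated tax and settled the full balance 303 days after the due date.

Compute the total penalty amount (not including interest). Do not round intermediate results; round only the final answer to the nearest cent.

Penalty periods: ⌈303/30⌉ = 11; penalty = 11 × 2% × €6,565,760.31 = €1,444,467.27…

€1,444,467.27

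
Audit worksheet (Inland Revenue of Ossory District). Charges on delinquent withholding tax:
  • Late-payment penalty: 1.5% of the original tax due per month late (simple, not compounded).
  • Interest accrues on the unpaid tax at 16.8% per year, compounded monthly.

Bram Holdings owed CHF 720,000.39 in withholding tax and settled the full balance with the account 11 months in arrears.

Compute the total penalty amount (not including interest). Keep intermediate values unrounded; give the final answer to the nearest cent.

Late-payment penalty: 11 × 1.5% × CHF 720,000.39 = CHF 118,800.06…

CHF 118,800.06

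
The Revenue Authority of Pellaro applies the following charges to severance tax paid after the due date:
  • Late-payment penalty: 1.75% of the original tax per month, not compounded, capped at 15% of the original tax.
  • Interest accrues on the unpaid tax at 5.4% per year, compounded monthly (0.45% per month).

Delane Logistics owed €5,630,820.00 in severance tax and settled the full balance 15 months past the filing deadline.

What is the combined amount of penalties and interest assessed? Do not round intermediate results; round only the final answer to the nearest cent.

€1,236,912.53

Penalty (uncapped): 15 × 1.75% × €5,630,820.00 = €1,478,090.25; cap = 15% × €5,630,820.00 = €844,623.00 → penalty = €844,623.00
Interest: €5,630,820.00 × ((1 + 0.0045)^15 − 1) = €5,630,820.00 × 0.0696683… = €392,289.5286…
Penalties + interest = €844,623.0000 + €392,289.5286… = €1,236,912.53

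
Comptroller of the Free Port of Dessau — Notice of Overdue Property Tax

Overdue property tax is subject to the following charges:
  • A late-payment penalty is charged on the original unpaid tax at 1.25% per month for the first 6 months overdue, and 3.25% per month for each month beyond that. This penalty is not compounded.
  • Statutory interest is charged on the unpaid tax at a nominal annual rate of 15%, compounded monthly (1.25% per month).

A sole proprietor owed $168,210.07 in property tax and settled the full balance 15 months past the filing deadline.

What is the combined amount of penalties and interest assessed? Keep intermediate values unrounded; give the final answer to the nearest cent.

Penalty, months 1–6: 6 × 1.25% × $168,210.07 = $12,615.76…
Penalty, months 7–15: 9 × 3.25% × $168,210.07 = $49,201.45…
Interest: $168,210.07 × ((1 + 0.0125)^15 − 1) = $168,210.07 × 0.2048292… = $34,454.3312…
Penalties + interest = $61,817.2007… + $34,454.3312… = $96,271.53

$96,271.53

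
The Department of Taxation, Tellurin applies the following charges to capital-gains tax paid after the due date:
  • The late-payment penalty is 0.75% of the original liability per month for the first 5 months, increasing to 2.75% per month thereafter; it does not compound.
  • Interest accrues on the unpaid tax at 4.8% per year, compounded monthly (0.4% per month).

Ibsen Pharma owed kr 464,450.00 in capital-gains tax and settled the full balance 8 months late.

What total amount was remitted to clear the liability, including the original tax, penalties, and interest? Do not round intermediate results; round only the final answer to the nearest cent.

Penalty, months 1–5: 5 × 0.75% × kr 464,450.00 = kr 17,416.88…
Penalty, months 6–8: 3 × 2.75% × kr 464,450.00 = kr 38,317.13…
Interest: kr 464,450.00 × ((1 + 0.004)^8 − 1) = kr 464,450.00 × 0.0324516… = kr 15,072.1465…
Total = kr 464,450.00 + kr 55,734.0000 + kr 15,072.1465… = kr 535,256.15

kr 535,256.15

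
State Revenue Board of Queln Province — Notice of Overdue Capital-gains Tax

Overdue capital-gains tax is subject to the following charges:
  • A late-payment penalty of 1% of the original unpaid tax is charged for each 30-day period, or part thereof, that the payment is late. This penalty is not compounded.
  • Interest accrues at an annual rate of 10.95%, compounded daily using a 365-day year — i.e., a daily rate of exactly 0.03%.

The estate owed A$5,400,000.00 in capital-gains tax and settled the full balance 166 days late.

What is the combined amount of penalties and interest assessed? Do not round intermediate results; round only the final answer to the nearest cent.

A$599,686.27

Penalty periods: ⌈166/30⌉ = 6; penalty = 6 × 1% × A$5,400,000.00 = A$324,000.00
Interest: A$5,400,000.00 × ((1 + 0.0003)^166 − 1) = A$5,400,000.00 × 0.05105301… = A$275,686.2721…
Penalties + interest = A$324,000.0000 + A$275,686.2721… = A$599,686.27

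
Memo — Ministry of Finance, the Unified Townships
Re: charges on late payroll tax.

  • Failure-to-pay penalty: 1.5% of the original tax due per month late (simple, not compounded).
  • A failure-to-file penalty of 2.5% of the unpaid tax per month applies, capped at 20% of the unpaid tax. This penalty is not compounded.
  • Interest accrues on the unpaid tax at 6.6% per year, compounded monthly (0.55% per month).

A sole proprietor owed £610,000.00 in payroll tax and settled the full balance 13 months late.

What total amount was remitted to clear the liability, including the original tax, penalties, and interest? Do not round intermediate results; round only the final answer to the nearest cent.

£896,033.72

Failure-to-file: 13 × 2.5% × £610,000.00 = £198,250.00, capped at 20% × £610,000.00 = £122,000.00
Failure-to-pay penalty: 13 × 1.5% × £610,000.00 = £118,950.00
Interest: £610,000.00 × ((1 + 0.0055)^13 − 1) = £610,000.00 × 0.0739077… = £45,083.7239…
Total = £610,000.00 + £240,950.0000 + £45,083.7239… = £896,033.72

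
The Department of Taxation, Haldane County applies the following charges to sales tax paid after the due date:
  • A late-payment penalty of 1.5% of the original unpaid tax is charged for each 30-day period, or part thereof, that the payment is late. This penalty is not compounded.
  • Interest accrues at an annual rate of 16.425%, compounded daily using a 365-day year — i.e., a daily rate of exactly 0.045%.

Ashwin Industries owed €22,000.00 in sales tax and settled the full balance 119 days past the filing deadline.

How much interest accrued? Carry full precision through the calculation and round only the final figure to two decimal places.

€1,209.93

Interest: €22,000.00 × ((1 + 0.00045)^119 − 1) = €22,000.00 × 0.05499703… = €1,209.9347…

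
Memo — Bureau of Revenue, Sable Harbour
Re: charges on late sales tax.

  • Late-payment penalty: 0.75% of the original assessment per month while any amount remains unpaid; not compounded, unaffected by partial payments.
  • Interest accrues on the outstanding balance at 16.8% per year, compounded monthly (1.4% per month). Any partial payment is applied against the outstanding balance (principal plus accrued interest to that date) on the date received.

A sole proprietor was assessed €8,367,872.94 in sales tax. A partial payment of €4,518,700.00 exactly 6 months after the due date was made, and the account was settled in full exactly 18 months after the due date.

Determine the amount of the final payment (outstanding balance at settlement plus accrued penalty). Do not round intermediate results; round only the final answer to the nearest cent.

Balance at month 6: €8,367,872.9400 × (1 + 0.014)^6 = €9,095,839.8912…
After €4,518,700.00 payment: €9,095,839.8912… − €4,518,700.00 = €4,577,139.8912…
Balance at month 18: €4,577,139.8912… × (1 + 0.014)^12 = €5,408,161.4228…
Penalty: 18 × 0.75% × €8,367,872.94 = €1,129,662.85…
Final settlement = outstanding balance + penalty = €5,408,161.4228… + €1,129,662.85… = €6,537,824.27

€6,537,824.27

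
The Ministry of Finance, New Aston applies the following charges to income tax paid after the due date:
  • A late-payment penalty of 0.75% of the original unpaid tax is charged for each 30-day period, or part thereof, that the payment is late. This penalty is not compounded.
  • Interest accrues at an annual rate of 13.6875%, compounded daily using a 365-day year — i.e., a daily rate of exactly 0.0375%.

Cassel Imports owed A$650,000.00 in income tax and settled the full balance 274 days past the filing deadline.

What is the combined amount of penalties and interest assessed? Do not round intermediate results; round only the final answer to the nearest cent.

A$119,075.43

Penalty periods: ⌈274/30⌉ = 10; penalty = 10 × 0.75% × A$650,000.00 = A$48,750.00
Interest: A$650,000.00 × ((1 + 0.000375)^274 − 1) = A$650,000.00 × 0.10819298… = A$70,325.4344…
Penalties + interest = A$48,750.0000 + A$70,325.4344… = A$119,075.43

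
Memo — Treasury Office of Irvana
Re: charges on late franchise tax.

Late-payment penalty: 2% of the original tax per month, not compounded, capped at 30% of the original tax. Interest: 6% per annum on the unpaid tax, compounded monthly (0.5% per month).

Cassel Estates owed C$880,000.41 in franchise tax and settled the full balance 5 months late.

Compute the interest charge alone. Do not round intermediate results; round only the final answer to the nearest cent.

Interest: C$880,000.41 × ((1 + 0.005)^5 − 1) = C$880,000.41 × 0.0252513… = C$22,221.1131…

C$22,221.11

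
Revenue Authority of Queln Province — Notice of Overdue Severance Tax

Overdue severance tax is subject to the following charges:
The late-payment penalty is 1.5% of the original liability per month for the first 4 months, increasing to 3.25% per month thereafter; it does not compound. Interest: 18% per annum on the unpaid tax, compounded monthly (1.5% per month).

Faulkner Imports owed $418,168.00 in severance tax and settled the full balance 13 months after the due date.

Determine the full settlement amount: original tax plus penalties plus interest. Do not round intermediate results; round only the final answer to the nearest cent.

$654,873.02

Penalty, months 1–4: 4 × 1.5% × $418,168.00 = $25,090.08
Penalty, months 5–13: 9 × 3.25% × $418,168.00 = $122,314.14
Interest: $418,168.00 × ((1 + 0.015)^13 − 1) = $418,168.00 × 0.2135524… = $89,300.7984…
Total = $418,168.00 + $147,404.2200 + $89,300.7984… = $654,873.02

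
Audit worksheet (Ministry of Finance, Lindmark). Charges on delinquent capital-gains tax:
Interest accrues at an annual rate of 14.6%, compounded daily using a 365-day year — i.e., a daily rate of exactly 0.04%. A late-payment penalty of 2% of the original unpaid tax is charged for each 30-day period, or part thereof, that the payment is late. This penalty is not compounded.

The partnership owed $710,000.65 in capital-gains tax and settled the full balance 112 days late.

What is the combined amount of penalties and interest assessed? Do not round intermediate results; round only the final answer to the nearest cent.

Penalty periods: ⌈112/30⌉ = 4; penalty = 4 × 2% × $710,000.65 = $56,800.05…
Interest: $710,000.65 × ((1 + 0.0004)^112 − 1) = $710,000.65 × 0.04580931… = $32,524.6379…
Penalties + interest = $56,800.0520 + $32,524.6379… = $89,324.69

$89,324.69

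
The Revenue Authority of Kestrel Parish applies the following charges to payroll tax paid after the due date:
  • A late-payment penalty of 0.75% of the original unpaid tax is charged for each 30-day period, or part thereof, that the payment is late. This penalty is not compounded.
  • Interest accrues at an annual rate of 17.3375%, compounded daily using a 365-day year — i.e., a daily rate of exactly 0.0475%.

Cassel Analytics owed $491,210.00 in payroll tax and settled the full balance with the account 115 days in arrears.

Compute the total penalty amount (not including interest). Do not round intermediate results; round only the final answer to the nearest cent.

$14,736.30

Penalty periods: ⌈115/30⌉ = 4; penalty = 4 × 0.75% × $491,210.00 = $14,736.30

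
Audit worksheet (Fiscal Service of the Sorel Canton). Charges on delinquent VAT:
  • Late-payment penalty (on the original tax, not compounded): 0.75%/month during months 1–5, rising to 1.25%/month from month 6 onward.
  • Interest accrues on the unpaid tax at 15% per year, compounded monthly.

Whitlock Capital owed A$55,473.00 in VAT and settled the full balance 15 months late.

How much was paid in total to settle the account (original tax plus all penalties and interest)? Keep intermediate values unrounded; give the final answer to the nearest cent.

A$75,849.85

Penalty, months 1–5: 5 × 0.75% × A$55,473.00 = A$2,080.24…
Penalty, months 6–15: 10 × 1.25% × A$55,473.00 = A$6,934.13…
Interest (15%/yr ÷ 12 = 1.25%/month): A$55,473.00 × ((1 + 0.0125)^15 − 1) = A$11,362.4893…
Total = A$55,473.00 + A$9,014.3625 + A$11,362.4893… = A$75,849.85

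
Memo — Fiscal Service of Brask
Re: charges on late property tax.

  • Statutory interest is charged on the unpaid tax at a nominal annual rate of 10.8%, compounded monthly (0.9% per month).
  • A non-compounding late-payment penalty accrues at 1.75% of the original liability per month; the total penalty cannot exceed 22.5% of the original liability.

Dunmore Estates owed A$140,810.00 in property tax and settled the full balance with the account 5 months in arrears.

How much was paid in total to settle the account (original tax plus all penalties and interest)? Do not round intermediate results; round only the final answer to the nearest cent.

Penalty: 5 × 1.75% × A$140,810.00 = A$12,320.88… (below the 22.5% cap of A$31,682.25)
Interest: A$140,810.00 × ((1 + 0.009)^5 − 1) = A$140,810.00 × 0.0458173… = A$6,451.5372…
Total = A$140,810.00 + A$12,320.8750 + A$6,451.5372… = A$159,582.41

A$159,582.41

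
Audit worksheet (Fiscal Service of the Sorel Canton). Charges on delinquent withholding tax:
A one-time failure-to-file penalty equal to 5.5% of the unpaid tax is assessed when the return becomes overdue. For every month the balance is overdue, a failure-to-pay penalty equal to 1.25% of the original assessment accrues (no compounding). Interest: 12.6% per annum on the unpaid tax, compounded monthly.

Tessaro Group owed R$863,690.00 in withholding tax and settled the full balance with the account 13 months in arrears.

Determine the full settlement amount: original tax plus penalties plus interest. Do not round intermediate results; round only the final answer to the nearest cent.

Failure-to-file penalty: 5.5% × R$863,690.00 = R$47,502.95
Failure-to-pay penalty = 1.25% × R$863,690.00 × 13 mo = R$140,349.63…
Interest (12.6%/yr ÷ 12 = 1.05%/month): R$863,690.00 × ((1 + 0.0105)^13 − 1) = R$125,614.5884…
Total = R$863,690.00 + R$187,852.5750 + R$125,614.5884… = R$1,177,157.16

R$1,177,157.16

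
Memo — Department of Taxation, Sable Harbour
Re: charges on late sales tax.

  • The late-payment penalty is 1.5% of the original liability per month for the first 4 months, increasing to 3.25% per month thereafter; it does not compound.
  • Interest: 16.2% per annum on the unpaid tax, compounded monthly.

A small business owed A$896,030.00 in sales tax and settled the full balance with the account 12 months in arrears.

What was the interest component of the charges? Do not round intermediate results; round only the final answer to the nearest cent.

A$156,434.82

Interest (16.2%/yr ÷ 12 = 1.35%/month): A$896,030.00 × ((1 + 0.0135)^12 − 1) = A$156,434.8175…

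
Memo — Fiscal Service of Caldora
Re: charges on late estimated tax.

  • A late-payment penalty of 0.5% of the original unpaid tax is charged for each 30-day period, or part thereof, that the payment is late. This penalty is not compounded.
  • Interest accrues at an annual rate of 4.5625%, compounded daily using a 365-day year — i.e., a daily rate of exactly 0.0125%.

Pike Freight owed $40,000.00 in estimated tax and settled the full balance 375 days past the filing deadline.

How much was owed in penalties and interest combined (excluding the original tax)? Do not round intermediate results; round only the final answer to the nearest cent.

$4,519.52

Penalty periods: ⌈375/30⌉ = 13; penalty = 13 × 0.5% × $40,000.00 = $2,600.00
Interest: $40,000.00 × ((1 + 0.000125)^375 − 1) = $40,000.00 × 0.04798793… = $1,919.5173…
Penalties + interest = $2,600.0000 + $1,919.5173… = $4,519.52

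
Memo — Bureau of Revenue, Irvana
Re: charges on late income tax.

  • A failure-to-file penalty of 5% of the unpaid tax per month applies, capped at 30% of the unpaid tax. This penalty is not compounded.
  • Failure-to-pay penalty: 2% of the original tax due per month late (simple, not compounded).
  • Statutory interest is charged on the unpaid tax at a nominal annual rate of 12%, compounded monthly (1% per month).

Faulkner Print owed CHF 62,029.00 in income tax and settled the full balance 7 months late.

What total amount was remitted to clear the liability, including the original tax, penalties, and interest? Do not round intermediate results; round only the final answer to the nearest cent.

CHF 93,796.24

Failure-to-file: 7 × 5% × CHF 62,029.00 = CHF 21,710.15, capped at 30% × CHF 62,029.00 = CHF 18,608.70
Failure-to-pay penalty: 7 × 2% × CHF 62,029.00 = CHF 8,684.06
Interest: CHF 62,029.00 × ((1 + 0.01)^7 − 1) = CHF 62,029.00 × 0.0721354… = CHF 4,474.4838…
Total = CHF 62,029.00 + CHF 27,292.7600 + CHF 4,474.4838… = CHF 93,796.24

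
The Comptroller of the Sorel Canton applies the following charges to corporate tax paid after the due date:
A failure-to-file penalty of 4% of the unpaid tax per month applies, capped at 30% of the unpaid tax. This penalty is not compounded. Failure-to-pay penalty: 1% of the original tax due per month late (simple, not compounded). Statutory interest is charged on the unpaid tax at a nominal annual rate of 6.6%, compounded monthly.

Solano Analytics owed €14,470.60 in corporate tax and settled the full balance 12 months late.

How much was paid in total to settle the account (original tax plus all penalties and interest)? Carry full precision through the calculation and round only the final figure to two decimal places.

Failure-to-file: 12 × 4% × €14,470.60 = €6,945.89…, capped at 30% × €14,470.60 = €4,341.18
Failure-to-pay penalty: 12 × 1% × €14,470.60 = €1,736.47…
Interest (6.6%/yr ÷ 12 = 0.55%/month): €14,470.60 × ((1 + 0.0055)^12 − 1) = €984.4864…
Total = €14,470.60 + €6,077.6520 + €984.4864… = €21,532.74

€21,532.74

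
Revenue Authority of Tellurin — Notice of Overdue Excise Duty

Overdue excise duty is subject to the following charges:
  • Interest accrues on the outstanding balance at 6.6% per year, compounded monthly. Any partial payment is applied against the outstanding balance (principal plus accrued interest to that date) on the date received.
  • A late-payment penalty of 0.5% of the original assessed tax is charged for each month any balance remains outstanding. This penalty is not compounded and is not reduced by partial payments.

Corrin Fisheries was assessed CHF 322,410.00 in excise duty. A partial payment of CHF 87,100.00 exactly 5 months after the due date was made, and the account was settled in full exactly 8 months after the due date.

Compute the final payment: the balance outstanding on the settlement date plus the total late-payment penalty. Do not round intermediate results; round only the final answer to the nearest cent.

CHF 261,223.48

Monthly rate = 6.6% ÷ 12 = 0.55%
Balance at month 5: CHF 322,410.0000 × (1 + 0.0055)^5 = CHF 331,374.3419…
After CHF 87,100.00 payment: CHF 331,374.3419… − CHF 87,100.00 = CHF 244,274.3419…
Balance at month 8: CHF 244,274.3419… × (1 + 0.0055)^3 = CHF 248,327.0771…
Penalty: 8 × 0.5% × CHF 322,410.00 = CHF 12,896.40
Final settlement = outstanding balance + penalty = CHF 248,327.0771… + CHF 12,896.40 = CHF 261,223.48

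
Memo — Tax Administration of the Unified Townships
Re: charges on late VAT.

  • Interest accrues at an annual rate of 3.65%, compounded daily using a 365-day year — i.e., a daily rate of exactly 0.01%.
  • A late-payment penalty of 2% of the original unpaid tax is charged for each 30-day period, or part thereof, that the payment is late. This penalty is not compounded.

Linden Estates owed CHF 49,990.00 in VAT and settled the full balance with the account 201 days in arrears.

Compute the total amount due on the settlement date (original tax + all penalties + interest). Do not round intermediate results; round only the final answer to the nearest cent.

CHF 58,003.51

Penalty periods: ⌈201/30⌉ = 7; penalty = 7 × 2% × CHF 49,990.00 = CHF 6,998.60
Interest: CHF 49,990.00 × ((1 + 0.0001)^201 − 1) = CHF 49,990.00 × 0.02030234… = CHF 1,014.9140…
Total = CHF 49,990.00 + CHF 6,998.6000 + CHF 1,014.9140… = CHF 58,003.51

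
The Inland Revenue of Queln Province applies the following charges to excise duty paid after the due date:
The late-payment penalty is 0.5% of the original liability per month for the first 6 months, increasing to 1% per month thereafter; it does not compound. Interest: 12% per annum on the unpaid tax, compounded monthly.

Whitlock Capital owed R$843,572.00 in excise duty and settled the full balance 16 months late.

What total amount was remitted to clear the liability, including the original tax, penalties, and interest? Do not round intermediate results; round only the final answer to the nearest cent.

R$1,098,818.87

Penalty, months 1–6: 6 × 0.5% × R$843,572.00 = R$25,307.16
Penalty, months 7–16: 10 × 1% × R$843,572.00 = R$84,357.20
Interest (12%/yr ÷ 12 = 1%/month): R$843,572.00 × ((1 + 0.01)^16 − 1) = R$145,582.5127…
Total = R$843,572.00 + R$109,664.3600 + R$145,582.5127… = R$1,098,818.87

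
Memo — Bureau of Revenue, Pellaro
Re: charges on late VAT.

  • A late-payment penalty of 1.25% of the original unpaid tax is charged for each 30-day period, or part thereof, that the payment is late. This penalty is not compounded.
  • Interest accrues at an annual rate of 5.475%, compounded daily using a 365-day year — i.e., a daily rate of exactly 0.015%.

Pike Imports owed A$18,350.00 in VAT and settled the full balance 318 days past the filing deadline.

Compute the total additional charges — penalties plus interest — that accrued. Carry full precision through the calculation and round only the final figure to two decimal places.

Penalty periods: ⌈318/30⌉ = 11; penalty = 11 × 1.25% × A$18,350.00 = A$2,523.13…
Interest: A$18,350.00 × ((1 + 0.00015)^318 − 1) = A$18,350.00 × 0.04885220… = A$896.4379…
Penalties + interest = A$2,523.1250 + A$896.4379… = A$3,419.56

A$3,419.56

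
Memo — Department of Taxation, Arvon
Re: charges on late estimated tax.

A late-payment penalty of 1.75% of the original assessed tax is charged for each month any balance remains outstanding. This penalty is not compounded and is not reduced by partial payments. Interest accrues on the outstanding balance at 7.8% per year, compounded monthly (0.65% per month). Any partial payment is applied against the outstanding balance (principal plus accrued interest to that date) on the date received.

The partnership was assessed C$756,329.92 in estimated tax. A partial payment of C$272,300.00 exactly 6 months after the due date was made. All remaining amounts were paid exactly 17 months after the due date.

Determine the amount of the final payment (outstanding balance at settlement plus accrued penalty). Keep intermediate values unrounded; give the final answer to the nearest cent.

C$776,988.20

Balance at month 6: C$756,329.9200 × (1 + 0.0065)^6 = C$786,310.2854…
After C$272,300.00 payment: C$786,310.2854… − C$272,300.00 = C$514,010.2854…
Balance at month 17: C$514,010.2854… × (1 + 0.0065)^11 = C$551,980.0492…
Penalty: 17 × 1.75% × C$756,329.92 = C$225,008.15…
Final settlement = outstanding balance + penalty = C$551,980.0492… + C$225,008.15… = C$776,988.20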